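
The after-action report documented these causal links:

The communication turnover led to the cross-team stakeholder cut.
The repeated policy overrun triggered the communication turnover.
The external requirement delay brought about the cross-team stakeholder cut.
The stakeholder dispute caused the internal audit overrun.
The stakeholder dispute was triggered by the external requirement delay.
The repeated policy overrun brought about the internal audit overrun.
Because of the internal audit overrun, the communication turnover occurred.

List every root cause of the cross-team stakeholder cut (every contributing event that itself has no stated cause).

Tracing upstream from the cross-team stakeholder cut: the cross-team stakeholder cut ← the external requirement delay.
A separate upstream branch: the cross-team stakeholder cut ← the communication turnover ← the repeated policy overrun.
Each of those chain origins has no stated cause.

the external requirement delay, the repeated policy overrun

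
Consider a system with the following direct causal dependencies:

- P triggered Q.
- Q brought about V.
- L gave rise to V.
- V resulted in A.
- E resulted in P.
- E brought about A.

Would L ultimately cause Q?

No

L leads to V, A; Q is not among them.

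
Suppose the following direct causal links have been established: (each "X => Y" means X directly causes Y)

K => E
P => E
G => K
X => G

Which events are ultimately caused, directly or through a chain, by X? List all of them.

Direct effects: G.
2 steps out: K.
3 steps out: E.
Not reachable from it: P.

E, G, K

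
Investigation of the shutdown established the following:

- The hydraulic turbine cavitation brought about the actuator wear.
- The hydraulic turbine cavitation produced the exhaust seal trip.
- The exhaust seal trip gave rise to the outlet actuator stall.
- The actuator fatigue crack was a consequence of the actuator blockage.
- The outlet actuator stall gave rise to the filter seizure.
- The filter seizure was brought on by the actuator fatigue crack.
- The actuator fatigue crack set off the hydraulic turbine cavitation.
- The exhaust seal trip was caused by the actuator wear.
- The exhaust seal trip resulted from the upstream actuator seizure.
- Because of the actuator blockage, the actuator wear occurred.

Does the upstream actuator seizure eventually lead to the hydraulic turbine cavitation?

No

The upstream actuator seizure leads to the exhaust seal trip, the outlet actuator stall, the filter seizure; the hydraulic turbine cavitation is not among them.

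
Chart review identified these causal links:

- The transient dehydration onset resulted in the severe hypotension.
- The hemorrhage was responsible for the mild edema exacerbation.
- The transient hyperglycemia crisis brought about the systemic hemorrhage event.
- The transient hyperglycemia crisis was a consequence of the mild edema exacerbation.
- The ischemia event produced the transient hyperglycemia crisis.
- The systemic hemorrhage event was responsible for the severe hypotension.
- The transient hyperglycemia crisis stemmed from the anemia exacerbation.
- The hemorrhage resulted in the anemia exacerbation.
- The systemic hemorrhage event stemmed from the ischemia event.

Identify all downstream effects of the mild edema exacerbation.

Direct effects: the transient hyperglycemia crisis.
2 steps out: the systemic hemorrhage event.
3 steps out: the severe hypotension.
Not reachable from it: the transient dehydration onset, the hemorrhage, the anemia exacerbation, the ischemia event.

the severe hypotension, the systemic hemorrhage event, the transient hyperglycemia crisis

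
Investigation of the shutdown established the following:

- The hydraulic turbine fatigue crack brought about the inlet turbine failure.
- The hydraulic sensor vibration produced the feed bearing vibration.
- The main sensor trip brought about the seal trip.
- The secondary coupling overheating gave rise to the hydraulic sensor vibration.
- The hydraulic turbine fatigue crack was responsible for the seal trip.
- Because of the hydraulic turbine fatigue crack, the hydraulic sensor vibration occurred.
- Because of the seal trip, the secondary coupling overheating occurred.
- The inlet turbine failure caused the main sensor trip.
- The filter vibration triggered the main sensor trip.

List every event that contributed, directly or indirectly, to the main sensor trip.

the filter vibration, the hydraulic turbine fatigue crack, the inlet turbine failure

Immediate causes of the main sensor trip: the inlet turbine failure, the filter vibration.
Further upstream: the hydraulic turbine fatigue crack.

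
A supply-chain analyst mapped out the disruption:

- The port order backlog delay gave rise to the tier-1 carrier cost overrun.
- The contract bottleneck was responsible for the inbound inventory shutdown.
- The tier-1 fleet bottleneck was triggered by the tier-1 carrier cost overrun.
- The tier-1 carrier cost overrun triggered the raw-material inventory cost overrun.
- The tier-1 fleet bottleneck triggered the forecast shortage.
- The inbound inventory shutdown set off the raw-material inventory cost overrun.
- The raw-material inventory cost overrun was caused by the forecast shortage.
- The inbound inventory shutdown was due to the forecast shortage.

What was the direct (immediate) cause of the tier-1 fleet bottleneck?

Upstream contributors include the port order backlog delay, but only the tier-1 carrier cost overrun feeds directly into the tier-1 fleet bottleneck.

the tier-1 carrier cost overrun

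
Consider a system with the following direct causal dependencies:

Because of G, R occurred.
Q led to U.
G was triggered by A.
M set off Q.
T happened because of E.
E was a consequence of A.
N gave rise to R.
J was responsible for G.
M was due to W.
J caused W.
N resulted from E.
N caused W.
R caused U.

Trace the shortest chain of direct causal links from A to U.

A → G
G → R
R → U
Length: 3 steps.

A → G → R → U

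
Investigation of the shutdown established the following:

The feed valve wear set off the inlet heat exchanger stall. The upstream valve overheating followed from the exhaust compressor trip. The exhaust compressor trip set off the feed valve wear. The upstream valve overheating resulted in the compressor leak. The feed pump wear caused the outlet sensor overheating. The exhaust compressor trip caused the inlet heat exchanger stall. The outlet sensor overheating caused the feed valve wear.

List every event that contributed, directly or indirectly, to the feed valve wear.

the exhaust compressor trip, the feed pump wear, the outlet sensor overheating

Immediate causes of the feed valve wear: the exhaust compressor trip, the outlet sensor overheating.
Further upstream: the feed pump wear.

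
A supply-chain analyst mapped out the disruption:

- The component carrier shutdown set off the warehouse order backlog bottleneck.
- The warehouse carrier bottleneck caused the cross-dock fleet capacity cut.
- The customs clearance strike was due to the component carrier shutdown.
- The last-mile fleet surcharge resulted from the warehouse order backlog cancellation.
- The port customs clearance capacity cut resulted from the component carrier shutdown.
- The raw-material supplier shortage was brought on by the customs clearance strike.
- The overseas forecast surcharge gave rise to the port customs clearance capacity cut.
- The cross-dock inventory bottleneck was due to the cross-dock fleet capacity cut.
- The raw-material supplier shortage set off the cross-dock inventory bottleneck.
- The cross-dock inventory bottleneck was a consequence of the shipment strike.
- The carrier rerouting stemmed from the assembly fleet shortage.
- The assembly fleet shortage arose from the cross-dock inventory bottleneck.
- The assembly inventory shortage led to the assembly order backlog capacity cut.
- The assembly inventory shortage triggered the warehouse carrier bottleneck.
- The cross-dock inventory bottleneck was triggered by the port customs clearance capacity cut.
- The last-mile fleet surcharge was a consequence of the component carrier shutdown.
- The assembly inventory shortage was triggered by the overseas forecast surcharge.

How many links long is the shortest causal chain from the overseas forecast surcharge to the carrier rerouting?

Shortest chain: the overseas forecast surcharge → the port customs clearance capacity cut → the cross-dock inventory bottleneck → the assembly fleet shortage → the carrier rerouting.

4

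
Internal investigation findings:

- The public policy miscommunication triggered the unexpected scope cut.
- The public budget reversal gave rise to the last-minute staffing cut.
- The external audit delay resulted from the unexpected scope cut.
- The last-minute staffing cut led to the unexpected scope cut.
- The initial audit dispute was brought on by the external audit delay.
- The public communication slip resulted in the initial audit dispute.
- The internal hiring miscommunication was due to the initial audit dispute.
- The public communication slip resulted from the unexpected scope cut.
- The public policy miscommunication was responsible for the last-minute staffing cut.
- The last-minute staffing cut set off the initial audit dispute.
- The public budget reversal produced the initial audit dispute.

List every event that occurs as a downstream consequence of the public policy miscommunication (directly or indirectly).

the external audit delay, the initial audit dispute, the internal hiring miscommunication, the last-minute staffing cut, the public communication slip, the unexpected scope cut

Direct effects: the last-minute staffing cut, the unexpected scope cut.
2 steps out: the public communication slip, the external audit delay, the initial audit dispute.
3 steps out: the internal hiring miscommunication.
Not reachable from it: the public budget reversal.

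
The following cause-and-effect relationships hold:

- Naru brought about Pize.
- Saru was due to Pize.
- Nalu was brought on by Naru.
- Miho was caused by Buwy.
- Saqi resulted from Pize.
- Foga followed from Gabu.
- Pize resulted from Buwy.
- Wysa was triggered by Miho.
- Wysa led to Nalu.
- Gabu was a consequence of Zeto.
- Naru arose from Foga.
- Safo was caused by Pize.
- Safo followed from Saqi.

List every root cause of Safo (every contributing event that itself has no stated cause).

Tracing upstream from Safo: Safo ← Pize ← Buwy.
A separate upstream branch: Safo ← Pize ← Naru ← Foga ← Gabu ← Zeto.
Each of those chain origins has no stated cause.

Buwy, Zeto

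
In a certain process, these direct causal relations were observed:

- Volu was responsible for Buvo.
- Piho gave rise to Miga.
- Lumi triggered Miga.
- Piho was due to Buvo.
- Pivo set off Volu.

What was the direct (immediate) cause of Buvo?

Upstream contributors include Pivo, but only Volu feeds directly into Buvo.

Volu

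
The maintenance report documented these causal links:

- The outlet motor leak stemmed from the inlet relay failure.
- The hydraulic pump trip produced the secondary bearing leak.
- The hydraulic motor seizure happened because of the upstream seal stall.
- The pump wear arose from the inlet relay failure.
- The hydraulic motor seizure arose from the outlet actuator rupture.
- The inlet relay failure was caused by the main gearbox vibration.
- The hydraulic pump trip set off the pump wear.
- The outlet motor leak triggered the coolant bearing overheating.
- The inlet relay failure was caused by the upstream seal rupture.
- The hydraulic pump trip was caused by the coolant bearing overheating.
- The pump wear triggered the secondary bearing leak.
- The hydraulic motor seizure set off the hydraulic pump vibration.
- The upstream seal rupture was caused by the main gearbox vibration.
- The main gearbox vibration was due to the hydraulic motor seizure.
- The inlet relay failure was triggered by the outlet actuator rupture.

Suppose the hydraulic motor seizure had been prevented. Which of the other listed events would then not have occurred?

the hydraulic pump vibration, the main gearbox vibration, the upstream seal rupture

Downstream of the hydraulic motor seizure: the main gearbox vibration, the upstream seal rupture, the hydraulic pump vibration, the inlet relay failure, the outlet motor leak, the coolant bearing overheating, the hydraulic pump trip, the pump wear, the secondary bearing leak.
Of those, still caused via another path: the inlet relay failure, the outlet motor leak, the coolant bearing overheating, the hydraulic pump trip, the pump wear, the secondary bearing leak.
The remainder have no surviving cause.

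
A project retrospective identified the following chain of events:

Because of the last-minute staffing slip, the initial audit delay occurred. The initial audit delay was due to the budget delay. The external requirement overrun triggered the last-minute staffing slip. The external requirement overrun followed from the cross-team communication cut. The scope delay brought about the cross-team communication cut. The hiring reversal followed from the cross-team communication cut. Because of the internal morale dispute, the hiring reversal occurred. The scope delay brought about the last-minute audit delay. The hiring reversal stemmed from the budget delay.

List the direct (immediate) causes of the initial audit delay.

the budget delay, the last-minute staffing slip

Upstream contributors include the scope delay, the cross-team communication cut, the external requirement overrun, but only the budget delay, the last-minute staffing slip feed directly into the initial audit delay.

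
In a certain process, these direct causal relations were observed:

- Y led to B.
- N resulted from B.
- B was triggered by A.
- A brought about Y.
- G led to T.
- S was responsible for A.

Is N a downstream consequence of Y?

There is a causal chain: Y → B → N.

Yes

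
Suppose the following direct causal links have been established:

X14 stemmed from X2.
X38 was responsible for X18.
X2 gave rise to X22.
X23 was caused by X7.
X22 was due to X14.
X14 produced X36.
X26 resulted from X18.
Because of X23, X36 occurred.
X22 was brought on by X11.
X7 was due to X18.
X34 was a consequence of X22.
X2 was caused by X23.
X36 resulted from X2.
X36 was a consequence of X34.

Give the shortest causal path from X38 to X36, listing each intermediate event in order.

X38 → X18
X18 → X7
X7 → X23
X23 → X36
Length: 4 steps.

X38 → X18 → X7 → X23 → X36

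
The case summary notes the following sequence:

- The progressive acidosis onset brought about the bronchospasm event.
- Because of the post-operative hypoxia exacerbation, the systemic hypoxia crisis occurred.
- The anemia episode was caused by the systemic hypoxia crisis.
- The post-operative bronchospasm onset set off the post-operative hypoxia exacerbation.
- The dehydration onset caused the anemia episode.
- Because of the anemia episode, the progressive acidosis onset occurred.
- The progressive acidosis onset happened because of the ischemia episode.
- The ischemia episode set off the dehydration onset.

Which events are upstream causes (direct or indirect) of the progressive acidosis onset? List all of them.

the anemia episode, the dehydration onset, the ischemia episode, the post-operative bronchospasm onset, the post-operative hypoxia exacerbation, the systemic hypoxia crisis

Immediate causes of the progressive acidosis onset: the ischemia episode, the anemia episode.
Further upstream: the dehydration onset, the post-operative bronchospasm onset, the post-operative hypoxia exacerbation, the systemic hypoxia crisis.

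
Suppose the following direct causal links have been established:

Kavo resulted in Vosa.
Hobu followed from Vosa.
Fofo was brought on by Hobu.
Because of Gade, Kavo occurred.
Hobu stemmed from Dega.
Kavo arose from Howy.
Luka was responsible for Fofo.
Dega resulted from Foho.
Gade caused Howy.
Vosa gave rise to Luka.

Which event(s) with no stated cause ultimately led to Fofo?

Tracing upstream from Fofo: Fofo ← Hobu ← Dega ← Foho.
A separate upstream branch: Fofo ← Hobu ← Vosa ← Kavo ← Gade.
Each of those chain origins has no stated cause.

Foho, Gade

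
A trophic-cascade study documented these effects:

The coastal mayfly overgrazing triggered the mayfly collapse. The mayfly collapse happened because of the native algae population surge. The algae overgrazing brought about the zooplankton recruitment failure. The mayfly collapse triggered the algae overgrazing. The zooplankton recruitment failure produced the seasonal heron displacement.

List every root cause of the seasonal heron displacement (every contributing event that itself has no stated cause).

Tracing upstream from the seasonal heron displacement: the seasonal heron displacement ← the zooplankton recruitment failure ← the algae overgrazing ← the mayfly collapse ← the coastal mayfly overgrazing.
A separate upstream branch: the seasonal heron displacement ← the zooplankton recruitment failure ← the algae overgrazing ← the mayfly collapse ← the native algae population surge.
Each of those chain origins has no stated cause.

the coastal mayfly overgrazing, the native algae population surge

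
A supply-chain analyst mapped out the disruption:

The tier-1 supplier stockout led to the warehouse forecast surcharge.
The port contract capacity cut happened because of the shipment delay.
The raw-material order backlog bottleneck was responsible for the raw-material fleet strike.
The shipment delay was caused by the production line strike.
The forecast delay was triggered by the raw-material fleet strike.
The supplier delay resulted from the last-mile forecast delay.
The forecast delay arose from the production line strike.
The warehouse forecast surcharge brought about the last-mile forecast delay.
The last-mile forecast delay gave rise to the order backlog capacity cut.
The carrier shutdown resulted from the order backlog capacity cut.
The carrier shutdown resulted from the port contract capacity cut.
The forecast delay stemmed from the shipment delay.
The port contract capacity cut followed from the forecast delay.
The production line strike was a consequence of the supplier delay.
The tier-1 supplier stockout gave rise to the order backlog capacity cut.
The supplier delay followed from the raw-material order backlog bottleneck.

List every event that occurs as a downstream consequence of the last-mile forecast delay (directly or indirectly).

Direct effects: the supplier delay, the order backlog capacity cut.
2 steps out: the production line strike, the carrier shutdown.
3 steps out: the shipment delay, the forecast delay.
4 steps out: the port contract capacity cut.
Not reachable from it: the tier-1 supplier stockout, the raw-material order backlog bottleneck, the warehouse forecast surcharge, the raw-material fleet strike.

the carrier shutdown, the forecast delay, the order backlog capacity cut, the port contract capacity cut, the production line strike, the shipment delay, the supplier delay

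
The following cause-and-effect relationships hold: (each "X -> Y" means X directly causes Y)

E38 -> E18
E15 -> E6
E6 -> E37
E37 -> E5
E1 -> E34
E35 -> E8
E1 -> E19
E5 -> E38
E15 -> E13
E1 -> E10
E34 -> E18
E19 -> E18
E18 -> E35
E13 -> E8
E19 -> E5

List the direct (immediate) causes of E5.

Upstream contributors include E1, E15, E6, but only E19, E37 feed directly into E5.

E19, E37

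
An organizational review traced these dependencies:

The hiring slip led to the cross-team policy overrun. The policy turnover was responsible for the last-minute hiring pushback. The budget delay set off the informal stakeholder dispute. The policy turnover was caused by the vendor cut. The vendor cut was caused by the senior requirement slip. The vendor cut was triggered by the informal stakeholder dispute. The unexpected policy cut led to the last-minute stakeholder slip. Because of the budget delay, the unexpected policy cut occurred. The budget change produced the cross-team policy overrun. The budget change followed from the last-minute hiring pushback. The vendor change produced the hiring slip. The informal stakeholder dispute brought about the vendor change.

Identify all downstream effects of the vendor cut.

the budget change, the cross-team policy overrun, the last-minute hiring pushback, the policy turnover

Direct effects: the policy turnover.
2 steps out: the last-minute hiring pushback.
3 steps out: the budget change.
4 steps out: the cross-team policy overrun.
Not reachable from it: the budget delay, the unexpected policy cut, the informal stakeholder dispute, the last-minute stakeholder slip, the senior requirement slip, the vendor change, the hiring slip.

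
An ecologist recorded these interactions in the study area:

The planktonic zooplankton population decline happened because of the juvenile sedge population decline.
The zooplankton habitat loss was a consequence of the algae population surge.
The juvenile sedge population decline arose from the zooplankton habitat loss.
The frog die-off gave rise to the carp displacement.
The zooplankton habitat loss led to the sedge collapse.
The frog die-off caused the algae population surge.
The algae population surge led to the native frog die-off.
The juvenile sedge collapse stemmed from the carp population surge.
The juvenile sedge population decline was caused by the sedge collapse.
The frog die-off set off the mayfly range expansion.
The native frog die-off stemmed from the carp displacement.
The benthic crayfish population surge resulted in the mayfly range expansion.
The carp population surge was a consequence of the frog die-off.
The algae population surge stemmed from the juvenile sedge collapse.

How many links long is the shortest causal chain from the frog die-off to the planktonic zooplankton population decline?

4

Shortest chain: the frog die-off → the algae population surge → the zooplankton habitat loss → the juvenile sedge population decline → the planktonic zooplankton population decline.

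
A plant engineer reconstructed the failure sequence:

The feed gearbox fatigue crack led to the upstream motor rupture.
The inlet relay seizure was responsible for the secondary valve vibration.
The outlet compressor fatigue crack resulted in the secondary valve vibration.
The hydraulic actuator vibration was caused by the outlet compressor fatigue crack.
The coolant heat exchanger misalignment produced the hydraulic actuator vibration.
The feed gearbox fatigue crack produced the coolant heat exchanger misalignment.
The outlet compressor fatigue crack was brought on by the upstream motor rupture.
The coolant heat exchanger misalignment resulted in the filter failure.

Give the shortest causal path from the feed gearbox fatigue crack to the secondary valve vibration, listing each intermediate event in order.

the feed gearbox fatigue crack → the upstream motor rupture → the outlet compressor fatigue crack → the secondary valve vibration

the feed gearbox fatigue crack → the upstream motor rupture
the upstream motor rupture → the outlet compressor fatigue crack
the outlet compressor fatigue crack → the secondary valve vibration
Length: 3 steps.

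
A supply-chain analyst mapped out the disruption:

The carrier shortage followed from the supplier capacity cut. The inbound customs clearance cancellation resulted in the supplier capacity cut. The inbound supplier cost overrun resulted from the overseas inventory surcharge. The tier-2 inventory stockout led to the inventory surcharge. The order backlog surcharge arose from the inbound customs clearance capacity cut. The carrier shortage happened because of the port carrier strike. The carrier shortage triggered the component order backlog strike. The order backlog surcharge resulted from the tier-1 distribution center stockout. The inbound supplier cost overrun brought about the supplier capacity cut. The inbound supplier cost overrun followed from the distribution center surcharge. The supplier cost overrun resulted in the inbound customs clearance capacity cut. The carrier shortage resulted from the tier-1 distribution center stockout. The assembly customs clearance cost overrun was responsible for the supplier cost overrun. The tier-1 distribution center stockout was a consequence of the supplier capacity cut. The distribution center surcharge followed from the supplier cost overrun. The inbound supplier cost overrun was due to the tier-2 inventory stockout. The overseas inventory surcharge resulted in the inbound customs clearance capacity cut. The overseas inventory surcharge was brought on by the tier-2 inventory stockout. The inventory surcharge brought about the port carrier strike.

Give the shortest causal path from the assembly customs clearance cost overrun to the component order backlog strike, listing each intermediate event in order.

the assembly customs clearance cost overrun → the supplier cost overrun → the distribution center surcharge → the inbound supplier cost overrun → the supplier capacity cut → the carrier shortage → the component order backlog strike

the assembly customs clearance cost overrun → the supplier cost overrun
the supplier cost overrun → the distribution center surcharge
the distribution center surcharge → the inbound supplier cost overrun
the inbound supplier cost overrun → the supplier capacity cut
the supplier capacity cut → the carrier shortage
the carrier shortage → the component order backlog strike
Length: 6 steps.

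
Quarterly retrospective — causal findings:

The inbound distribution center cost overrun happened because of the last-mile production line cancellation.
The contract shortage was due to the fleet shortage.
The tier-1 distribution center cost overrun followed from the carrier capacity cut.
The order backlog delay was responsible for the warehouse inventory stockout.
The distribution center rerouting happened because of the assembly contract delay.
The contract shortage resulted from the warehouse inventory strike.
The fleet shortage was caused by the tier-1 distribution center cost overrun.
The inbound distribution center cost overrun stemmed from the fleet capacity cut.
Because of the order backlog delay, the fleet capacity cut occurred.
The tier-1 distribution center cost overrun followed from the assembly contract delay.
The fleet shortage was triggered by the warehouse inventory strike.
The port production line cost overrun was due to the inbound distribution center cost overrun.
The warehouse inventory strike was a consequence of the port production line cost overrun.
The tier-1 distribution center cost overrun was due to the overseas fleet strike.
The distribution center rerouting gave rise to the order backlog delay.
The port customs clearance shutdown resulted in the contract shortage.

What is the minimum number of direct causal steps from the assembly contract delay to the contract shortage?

Shortest chain: the assembly contract delay → the tier-1 distribution center cost overrun → the fleet shortage → the contract shortage.

3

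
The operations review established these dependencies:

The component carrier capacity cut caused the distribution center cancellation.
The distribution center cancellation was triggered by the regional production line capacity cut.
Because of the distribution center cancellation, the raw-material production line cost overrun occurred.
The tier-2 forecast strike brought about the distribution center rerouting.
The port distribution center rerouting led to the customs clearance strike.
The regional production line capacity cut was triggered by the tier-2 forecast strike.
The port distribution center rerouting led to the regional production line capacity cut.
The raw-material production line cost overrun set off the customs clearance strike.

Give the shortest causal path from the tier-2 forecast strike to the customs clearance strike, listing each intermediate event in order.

the tier-2 forecast strike → the regional production line capacity cut
the regional production line capacity cut → the distribution center cancellation
the distribution center cancellation → the raw-material production line cost overrun
the raw-material production line cost overrun → the customs clearance strike
Length: 4 steps.

the tier-2 forecast strike → the regional production line capacity cut → the distribution center cancellation → the raw-material production line cost overrun → the customs clearance strike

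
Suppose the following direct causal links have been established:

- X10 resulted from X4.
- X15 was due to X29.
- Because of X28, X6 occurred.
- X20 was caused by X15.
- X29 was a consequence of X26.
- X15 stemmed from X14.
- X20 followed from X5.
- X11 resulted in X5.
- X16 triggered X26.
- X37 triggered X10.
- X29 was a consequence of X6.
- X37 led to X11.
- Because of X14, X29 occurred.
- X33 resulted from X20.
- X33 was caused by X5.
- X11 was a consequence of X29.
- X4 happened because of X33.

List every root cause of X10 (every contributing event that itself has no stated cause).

Tracing upstream from X10: X10 ← X4 ← X33 ← X5 ← X11 ← X29 ← X26 ← X16.
A separate upstream branch: X10 ← X4 ← X33 ← X5 ← X11 ← X29 ← X6 ← X28.
A separate upstream branch: X10 ← X4 ← X33 ← X20 ← X15 ← X14.
A separate upstream branch: X10 ← X37.
Each of those chain origins has no stated cause.

X14, X16, X28, X37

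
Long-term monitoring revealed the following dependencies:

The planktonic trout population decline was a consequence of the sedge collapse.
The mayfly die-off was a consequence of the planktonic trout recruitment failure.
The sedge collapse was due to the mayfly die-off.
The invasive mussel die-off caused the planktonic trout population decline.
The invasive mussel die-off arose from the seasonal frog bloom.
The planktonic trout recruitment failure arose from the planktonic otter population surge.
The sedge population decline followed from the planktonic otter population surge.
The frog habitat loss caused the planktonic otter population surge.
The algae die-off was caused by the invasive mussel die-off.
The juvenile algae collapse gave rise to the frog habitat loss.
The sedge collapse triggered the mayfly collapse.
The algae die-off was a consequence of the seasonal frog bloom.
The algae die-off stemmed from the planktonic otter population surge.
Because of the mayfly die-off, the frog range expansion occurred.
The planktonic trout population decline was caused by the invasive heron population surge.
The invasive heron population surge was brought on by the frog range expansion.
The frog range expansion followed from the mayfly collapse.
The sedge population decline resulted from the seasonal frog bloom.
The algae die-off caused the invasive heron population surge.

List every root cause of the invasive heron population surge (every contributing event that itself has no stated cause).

the juvenile algae collapse, the seasonal frog bloom

Tracing upstream from the invasive heron population surge: the invasive heron population surge ← the algae die-off ← the planktonic otter population surge ← the frog habitat loss ← the juvenile algae collapse.
A separate upstream branch: the invasive heron population surge ← the algae die-off ← the seasonal frog bloom.
Each of those chain origins has no stated cause.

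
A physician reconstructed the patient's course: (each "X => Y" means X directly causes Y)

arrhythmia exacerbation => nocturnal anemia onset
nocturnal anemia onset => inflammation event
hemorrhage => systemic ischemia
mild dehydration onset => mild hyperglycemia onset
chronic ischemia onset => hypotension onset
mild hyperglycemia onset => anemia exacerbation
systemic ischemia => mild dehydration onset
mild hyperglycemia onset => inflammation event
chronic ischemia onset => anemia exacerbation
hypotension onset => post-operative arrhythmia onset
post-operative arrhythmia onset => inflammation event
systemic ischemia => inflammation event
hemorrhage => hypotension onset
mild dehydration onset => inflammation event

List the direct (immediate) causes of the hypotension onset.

the chronic ischemia onset, the hemorrhage → the hypotension onset with nothing further upstream stated.

the chronic ischemia onset, the hemorrhage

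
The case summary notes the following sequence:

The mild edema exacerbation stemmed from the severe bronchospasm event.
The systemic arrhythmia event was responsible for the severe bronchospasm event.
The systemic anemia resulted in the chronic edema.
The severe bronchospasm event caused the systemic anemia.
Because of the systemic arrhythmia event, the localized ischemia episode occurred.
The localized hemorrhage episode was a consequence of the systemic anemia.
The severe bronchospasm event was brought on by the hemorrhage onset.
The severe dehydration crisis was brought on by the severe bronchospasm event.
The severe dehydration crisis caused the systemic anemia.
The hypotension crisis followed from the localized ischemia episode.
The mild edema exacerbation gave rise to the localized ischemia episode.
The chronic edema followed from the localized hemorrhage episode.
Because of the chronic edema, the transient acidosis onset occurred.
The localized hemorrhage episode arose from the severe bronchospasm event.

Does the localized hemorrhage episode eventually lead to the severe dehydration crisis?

No

The localized hemorrhage episode leads to the chronic edema, the transient acidosis onset; the severe dehydration crisis is not among them.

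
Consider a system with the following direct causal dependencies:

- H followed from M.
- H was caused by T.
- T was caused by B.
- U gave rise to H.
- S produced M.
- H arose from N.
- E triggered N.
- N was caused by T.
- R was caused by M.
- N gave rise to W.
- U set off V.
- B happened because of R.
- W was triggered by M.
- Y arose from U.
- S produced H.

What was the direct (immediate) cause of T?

Upstream contributors include S, M, R, but only B feeds directly into T.

B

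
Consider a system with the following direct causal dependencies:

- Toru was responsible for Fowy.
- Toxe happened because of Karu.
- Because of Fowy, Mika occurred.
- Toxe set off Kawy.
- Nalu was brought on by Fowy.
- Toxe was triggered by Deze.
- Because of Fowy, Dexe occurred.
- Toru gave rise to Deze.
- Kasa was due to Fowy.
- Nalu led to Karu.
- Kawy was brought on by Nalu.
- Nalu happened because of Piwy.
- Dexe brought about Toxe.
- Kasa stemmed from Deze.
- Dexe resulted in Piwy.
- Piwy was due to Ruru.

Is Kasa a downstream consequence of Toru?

Yes

There is a causal chain: Toru → Deze → Kasa.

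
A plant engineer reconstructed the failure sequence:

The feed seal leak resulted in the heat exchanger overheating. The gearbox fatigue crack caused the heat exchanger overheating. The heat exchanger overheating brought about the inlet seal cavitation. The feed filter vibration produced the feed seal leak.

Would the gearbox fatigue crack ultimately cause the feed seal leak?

No

The gearbox fatigue crack leads to the heat exchanger overheating, the inlet seal cavitation; the feed seal leak is not among them.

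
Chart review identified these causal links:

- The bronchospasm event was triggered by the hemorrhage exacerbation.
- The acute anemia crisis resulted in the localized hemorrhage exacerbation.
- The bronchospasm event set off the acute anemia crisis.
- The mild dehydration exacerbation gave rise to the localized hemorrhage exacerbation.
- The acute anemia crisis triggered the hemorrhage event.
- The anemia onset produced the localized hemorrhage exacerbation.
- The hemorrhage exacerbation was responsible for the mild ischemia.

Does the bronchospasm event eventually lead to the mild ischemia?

The bronchospasm event leads to the acute anemia crisis, the hemorrhage event, the localized hemorrhage exacerbation; the mild ischemia is not among them.

No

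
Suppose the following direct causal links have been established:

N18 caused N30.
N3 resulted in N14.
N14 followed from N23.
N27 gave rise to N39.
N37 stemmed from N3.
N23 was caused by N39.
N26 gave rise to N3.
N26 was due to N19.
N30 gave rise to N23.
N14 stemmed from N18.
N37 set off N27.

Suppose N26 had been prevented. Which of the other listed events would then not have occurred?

N27, N3, N37, N39

Downstream of N26: N3, N37, N27, N39, N23, N14.
Of those, still caused via another path: N23, N14.
The remainder have no surviving cause.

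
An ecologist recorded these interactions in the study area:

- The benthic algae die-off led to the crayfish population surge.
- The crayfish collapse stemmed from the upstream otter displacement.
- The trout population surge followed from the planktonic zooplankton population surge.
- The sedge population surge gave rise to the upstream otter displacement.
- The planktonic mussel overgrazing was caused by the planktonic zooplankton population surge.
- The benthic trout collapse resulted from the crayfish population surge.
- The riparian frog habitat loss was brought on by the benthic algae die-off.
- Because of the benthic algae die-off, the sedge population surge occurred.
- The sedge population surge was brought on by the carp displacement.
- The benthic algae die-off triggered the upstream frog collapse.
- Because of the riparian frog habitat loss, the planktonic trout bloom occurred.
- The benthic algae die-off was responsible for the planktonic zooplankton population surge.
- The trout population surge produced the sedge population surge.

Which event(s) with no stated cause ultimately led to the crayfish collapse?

Tracing upstream from the crayfish collapse: the crayfish collapse ← the upstream otter displacement ← the sedge population surge ← the benthic algae die-off.
A separate upstream branch: the crayfish collapse ← the upstream otter displacement ← the sedge population surge ← the carp displacement.
Each of those chain origins has no stated cause.

the benthic algae die-off, the carp displacement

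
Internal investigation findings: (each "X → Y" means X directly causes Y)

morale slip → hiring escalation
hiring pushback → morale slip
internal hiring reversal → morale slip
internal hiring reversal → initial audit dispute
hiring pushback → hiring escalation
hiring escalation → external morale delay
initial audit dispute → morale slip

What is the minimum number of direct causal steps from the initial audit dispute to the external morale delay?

Shortest chain: the initial audit dispute → the morale slip → the hiring escalation → the external morale delay.

3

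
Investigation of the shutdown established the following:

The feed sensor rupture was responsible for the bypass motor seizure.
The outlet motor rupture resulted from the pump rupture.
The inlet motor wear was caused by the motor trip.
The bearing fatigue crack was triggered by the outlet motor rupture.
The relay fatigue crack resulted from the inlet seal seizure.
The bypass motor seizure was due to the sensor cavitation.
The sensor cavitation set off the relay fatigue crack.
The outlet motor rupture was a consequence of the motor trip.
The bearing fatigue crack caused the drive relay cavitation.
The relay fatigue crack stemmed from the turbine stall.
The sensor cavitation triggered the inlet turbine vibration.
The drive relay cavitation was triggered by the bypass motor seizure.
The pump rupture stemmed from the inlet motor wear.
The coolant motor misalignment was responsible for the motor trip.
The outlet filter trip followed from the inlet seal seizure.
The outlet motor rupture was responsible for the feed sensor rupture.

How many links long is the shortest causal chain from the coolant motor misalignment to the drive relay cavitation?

Shortest chain: the coolant motor misalignment → the motor trip → the outlet motor rupture → the bearing fatigue crack → the drive relay cavitation.

4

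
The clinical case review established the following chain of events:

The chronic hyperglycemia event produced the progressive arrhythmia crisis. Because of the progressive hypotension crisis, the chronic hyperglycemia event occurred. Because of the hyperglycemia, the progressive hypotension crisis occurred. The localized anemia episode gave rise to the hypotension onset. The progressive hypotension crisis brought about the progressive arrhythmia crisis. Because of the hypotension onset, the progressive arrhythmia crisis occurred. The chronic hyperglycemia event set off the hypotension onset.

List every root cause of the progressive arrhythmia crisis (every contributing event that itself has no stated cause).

Tracing upstream from the progressive arrhythmia crisis: the progressive arrhythmia crisis ← the progressive hypotension crisis ← the hyperglycemia.
A separate upstream branch: the progressive arrhythmia crisis ← the hypotension onset ← the localized anemia episode.
Each of those chain origins has no stated cause.

the hyperglycemia, the localized anemia episode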